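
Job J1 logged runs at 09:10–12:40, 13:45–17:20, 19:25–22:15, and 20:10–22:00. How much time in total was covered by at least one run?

Merged: 09:10–12:40, 13:45–17:20, 19:25–22:15.
Lengths: 3 h 30 min + 3 h 35 min + 2 h 50 min = 9 h 55 min.

9 h 55 min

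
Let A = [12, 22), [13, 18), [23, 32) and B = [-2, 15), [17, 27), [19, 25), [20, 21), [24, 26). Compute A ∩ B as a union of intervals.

[12, 15) ∪ [17, 22) ∪ [23, 27)

First set merges to [12, 22), [23, 32).
Second set merges to [-2, 15), [17, 27).
[12, 22) meets the second set on [12, 15), [17, 22).
[23, 32) meets the second set on [23, 27).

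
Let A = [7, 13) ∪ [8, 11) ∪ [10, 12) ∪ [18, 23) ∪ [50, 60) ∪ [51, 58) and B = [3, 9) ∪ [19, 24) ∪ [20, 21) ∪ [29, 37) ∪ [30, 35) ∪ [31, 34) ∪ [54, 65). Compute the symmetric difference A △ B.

[3, 7) ∪ [9, 13) ∪ [18, 19) ∪ [23, 24) ∪ [29, 37) ∪ [50, 54) ∪ [60, 65)

Merge the first list: [7, 13), [18, 23), [50, 60).
Merge the second list: [3, 9), [19, 24), [29, 37), [54, 65).
A but not B: [9, 13), [18, 19), [50, 54).
B but not A: [3, 7), [23, 24), [29, 37), [60, 65).
Combining gives A △ B.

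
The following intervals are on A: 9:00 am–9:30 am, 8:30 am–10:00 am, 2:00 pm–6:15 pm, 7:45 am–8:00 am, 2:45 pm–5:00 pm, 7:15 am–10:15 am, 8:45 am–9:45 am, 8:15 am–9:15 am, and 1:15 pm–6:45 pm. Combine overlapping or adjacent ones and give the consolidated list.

7:15 am–10:15 am, 1:15 pm–6:45 pm

Sort by start: 7:15 am–10:15 am, 7:45 am–8:00 am, 8:15 am–9:15 am, 8:30 am–10:00 am, 8:45 am–9:45 am, 9:00 am–9:30 am, 1:15 pm–6:45 pm, 2:00 pm–6:15 pm, 2:45 pm–5:00 pm.
7:45 am–8:00 am overlaps/touches 7:15 am–10:15 am → extend to 7:15 am–10:15 am.
8:15 am–9:15 am overlaps/touches 7:15 am–10:15 am → extend to 7:15 am–10:15 am.
8:30 am–10:00 am overlaps/touches 7:15 am–10:15 am → extend to 7:15 am–10:15 am.
8:45 am–9:45 am overlaps/touches 7:15 am–10:15 am → extend to 7:15 am–10:15 am.
9:00 am–9:30 am overlaps/touches 7:15 am–10:15 am → extend to 7:15 am–10:15 am.
1:15 pm–6:45 pm is disjoint → start new block.
2:00 pm–6:15 pm overlaps/touches 1:15 pm–6:45 pm → extend to 1:15 pm–6:45 pm.
2:45 pm–5:00 pm overlaps/touches 1:15 pm–6:45 pm → extend to 1:15 pm–6:45 pm.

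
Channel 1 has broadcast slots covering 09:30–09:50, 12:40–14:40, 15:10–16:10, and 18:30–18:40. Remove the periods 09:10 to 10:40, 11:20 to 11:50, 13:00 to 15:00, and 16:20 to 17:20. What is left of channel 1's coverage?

09:30–09:50: fully covered by B → removed.
12:40–14:40 minus B → 12:40–13:00.
15:10–16:10: no B overlap → unchanged.
18:30–18:40: no B overlap → unchanged.

12:40–13:00, 15:10–16:10, 18:30–18:40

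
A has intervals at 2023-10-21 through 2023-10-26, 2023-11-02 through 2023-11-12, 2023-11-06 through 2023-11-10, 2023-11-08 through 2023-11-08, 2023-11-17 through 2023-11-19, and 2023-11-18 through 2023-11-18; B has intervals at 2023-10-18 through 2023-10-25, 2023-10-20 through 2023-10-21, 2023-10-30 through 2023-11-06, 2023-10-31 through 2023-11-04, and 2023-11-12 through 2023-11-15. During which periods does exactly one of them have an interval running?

2023-10-18 through 2023-10-20, 2023-10-26 through 2023-10-26, 2023-10-30 through 2023-11-01, 2023-11-07 through 2023-11-11, 2023-11-13 through 2023-11-15, 2023-11-17 through 2023-11-19

First set merges to 2023-10-21 through 2023-10-26, 2023-11-02 through 2023-11-12, 2023-11-17 through 2023-11-19.
Second set merges to 2023-10-18 through 2023-10-25, 2023-10-30 through 2023-11-06, 2023-11-12 through 2023-11-15.
A \ B = 2023-10-26 through 2023-10-26, 2023-11-07 through 2023-11-11, 2023-11-17 through 2023-11-19.
B \ A = 2023-10-18 through 2023-10-20, 2023-10-30 through 2023-11-01, 2023-11-13 through 2023-11-15.
Union of the two gives the symmetric difference.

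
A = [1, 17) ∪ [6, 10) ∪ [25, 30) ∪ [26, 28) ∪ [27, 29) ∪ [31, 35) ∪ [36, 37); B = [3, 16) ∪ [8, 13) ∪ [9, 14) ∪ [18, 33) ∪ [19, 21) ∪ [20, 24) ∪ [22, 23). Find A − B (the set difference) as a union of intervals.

[1, 3) ∪ [16, 17) ∪ [33, 35) ∪ [36, 37)

First set merges to [1, 17), [25, 30), [31, 35), [36, 37).
Second set merges to [3, 16), [18, 33).
[1, 17) \ B = [1, 3), [16, 17).
[25, 30): entirely removed.
[31, 35) \ B = [33, 35).
[36, 37): nothing removed.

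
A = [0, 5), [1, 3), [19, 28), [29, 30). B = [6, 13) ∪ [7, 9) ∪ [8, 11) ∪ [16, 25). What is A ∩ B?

[19, 25)

Merge the first list: [0, 5), [19, 28), [29, 30).
Merge the second list: [6, 13), [16, 25).
[0, 5) meets no B interval.
[19, 28) ∩ B → [19, 25).
[29, 30) meets no B interval.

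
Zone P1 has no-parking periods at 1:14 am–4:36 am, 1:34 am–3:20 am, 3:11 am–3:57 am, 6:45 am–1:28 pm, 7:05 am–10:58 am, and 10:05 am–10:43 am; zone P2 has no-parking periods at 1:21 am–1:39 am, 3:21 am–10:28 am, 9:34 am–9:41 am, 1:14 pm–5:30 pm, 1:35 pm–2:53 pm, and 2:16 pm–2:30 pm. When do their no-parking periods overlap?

1:21 am–1:39 am, 3:21 am–4:36 am, 6:45 am–10:28 am, 1:14 pm–1:28 pm

First set merges to 1:14 am–4:36 am, 6:45 am–1:28 pm.
Second set merges to 1:21 am–1:39 am, 3:21 am–10:28 am, 1:14 pm–5:30 pm.
1:14 am–4:36 am ∩ B → 1:21 am–1:39 am, 3:21 am–4:36 am.
6:45 am–1:28 pm ∩ B → 6:45 am–10:28 am, 1:14 pm–1:28 pm.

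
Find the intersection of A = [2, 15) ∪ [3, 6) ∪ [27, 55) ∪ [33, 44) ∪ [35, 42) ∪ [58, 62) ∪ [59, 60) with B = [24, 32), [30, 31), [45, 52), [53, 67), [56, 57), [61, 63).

[27, 32) ∪ [45, 52) ∪ [53, 55) ∪ [58, 62)

A, merged: [2, 15), [27, 55), [58, 62).
B, merged: [24, 32), [45, 52), [53, 67).
[2, 15) falls entirely outside B.
[27, 55) overlaps B on [27, 32), [45, 52), [53, 55).
[58, 62) overlaps B on [58, 62).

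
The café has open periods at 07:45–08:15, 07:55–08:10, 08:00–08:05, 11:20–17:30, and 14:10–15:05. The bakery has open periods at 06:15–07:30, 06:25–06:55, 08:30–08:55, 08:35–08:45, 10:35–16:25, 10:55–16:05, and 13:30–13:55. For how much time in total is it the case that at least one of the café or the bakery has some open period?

A, merged: 07:45–08:15, 11:20–17:30.
B, merged: 06:15–07:30, 08:30–08:55, 10:35–16:25.
A ∪ B = 06:15–07:30, 07:45–08:15, 08:30–08:55, 10:35–17:30.
Total: 1 h 15 min + 30 min + 25 min + 6 h 55 min = 9 h 5 min.

9 h 5 min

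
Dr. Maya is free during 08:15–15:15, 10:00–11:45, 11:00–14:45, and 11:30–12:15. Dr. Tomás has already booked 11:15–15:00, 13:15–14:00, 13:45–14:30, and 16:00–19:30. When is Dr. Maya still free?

First set merges to 08:15–15:15.
Second set merges to 11:15–15:00, 16:00–19:30.
08:15–15:15 with B removed leaves 08:15–11:15, 15:00–15:15.

08:15–11:15, 15:00–15:15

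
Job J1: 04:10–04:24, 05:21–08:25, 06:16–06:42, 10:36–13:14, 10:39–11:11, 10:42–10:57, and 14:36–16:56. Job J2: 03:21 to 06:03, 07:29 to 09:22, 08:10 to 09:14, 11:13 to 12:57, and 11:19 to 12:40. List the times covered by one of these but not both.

03:21–04:10, 04:24–05:21, 06:03–07:29, 08:25–09:22, 10:36–11:13, 12:57–13:14, 14:36–16:56

First set merges to 04:10–04:24, 05:21–08:25, 10:36–13:14, 14:36–16:56.
Second set merges to 03:21–06:03, 07:29–09:22, 11:13–12:57.
A but not B: 06:03–07:29, 10:36–11:13, 12:57–13:14, 14:36–16:56.
B but not A: 03:21–04:10, 04:24–05:21, 08:25–09:22.
Combining gives A △ B.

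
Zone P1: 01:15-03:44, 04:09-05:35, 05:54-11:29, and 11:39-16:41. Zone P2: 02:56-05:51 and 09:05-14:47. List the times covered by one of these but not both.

01:15-02:56, 03:44-04:09, 05:35-05:51, 05:54-09:05, 11:29-11:39, 14:47-16:41

A \ B = 01:15-02:56, 05:54-09:05, 14:47-16:41.
B \ A = 03:44-04:09, 05:35-05:51, 11:29-11:39.
Union of the two gives the symmetric difference.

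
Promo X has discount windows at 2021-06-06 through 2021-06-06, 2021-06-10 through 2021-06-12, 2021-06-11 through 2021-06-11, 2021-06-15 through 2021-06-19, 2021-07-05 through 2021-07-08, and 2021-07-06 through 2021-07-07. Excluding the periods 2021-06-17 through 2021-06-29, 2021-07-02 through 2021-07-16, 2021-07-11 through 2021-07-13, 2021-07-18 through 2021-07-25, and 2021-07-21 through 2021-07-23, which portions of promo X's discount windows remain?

A, merged: 2021-06-06 through 2021-06-06, 2021-06-10 through 2021-06-12, 2021-06-15 through 2021-06-19, 2021-07-05 through 2021-07-08.
B, merged: 2021-06-17 through 2021-06-29, 2021-07-02 through 2021-07-16, 2021-07-18 through 2021-07-25.
2021-06-06 through 2021-06-06: nothing removed.
2021-06-10 through 2021-06-12: nothing removed.
2021-06-15 through 2021-06-19 \ B = 2021-06-15 through 2021-06-16.
2021-07-05 through 2021-07-08: entirely removed.

2021-06-06 through 2021-06-06, 2021-06-10 through 2021-06-12, 2021-06-15 through 2021-06-16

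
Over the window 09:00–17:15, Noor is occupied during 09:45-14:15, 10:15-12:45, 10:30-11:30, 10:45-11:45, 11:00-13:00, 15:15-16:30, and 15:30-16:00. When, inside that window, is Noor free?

09:00-09:45, 14:15-15:15, 16:30-17:15

After merging, the occupied span is 09:45-14:15, 15:15-16:30.
Complement within 09:00-17:15: 09:00-09:45, 14:15-15:15, 16:30-17:15.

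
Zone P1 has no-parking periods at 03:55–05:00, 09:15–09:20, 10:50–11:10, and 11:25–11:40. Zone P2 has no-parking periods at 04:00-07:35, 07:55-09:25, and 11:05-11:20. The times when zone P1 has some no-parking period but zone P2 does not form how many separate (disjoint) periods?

3

A \ B = 03:55–04:00, 10:50–11:05, 11:25–11:40.
That is 3 disjoint pieces.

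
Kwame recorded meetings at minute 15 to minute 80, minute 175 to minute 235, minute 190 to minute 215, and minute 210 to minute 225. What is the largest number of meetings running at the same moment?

Sweep endpoints in order; track running count of active intervals.
Peak of 3 reached at minute 210.

3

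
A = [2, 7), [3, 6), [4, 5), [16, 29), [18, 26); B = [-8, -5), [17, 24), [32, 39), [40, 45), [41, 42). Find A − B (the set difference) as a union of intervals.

[2, 7) ∪ [16, 17) ∪ [24, 29)

A, merged: [2, 7), [16, 29).
B, merged: [-8, -5), [17, 24), [32, 39), [40, 45).
[2, 7): no B overlap → unchanged.
[16, 29) minus B → [16, 17), [24, 29).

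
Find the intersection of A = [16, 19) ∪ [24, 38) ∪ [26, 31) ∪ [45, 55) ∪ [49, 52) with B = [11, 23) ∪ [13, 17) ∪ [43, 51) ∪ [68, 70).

[16, 19) ∪ [45, 51)

A, merged: [16, 19), [24, 38), [45, 55).
B, merged: [11, 23), [43, 51), [68, 70).
[16, 19) ∩ B → [16, 19).
[24, 38) meets no B interval.
[45, 55) ∩ B → [45, 51).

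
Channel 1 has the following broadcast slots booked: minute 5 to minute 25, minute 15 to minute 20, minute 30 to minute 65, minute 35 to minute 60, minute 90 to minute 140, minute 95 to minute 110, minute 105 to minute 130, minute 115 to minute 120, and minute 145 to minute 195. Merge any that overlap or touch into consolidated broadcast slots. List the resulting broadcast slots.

minute 15 to minute 20 overlaps/touches minute 5 to minute 25 → extend to minute 5 to minute 25.
minute 30 to minute 65 is disjoint → start new block.
minute 35 to minute 60 overlaps/touches minute 30 to minute 65 → extend to minute 30 to minute 65.
minute 90 to minute 140 is disjoint → start new block.
minute 95 to minute 110 overlaps/touches minute 90 to minute 140 → extend to minute 90 to minute 140.
minute 105 to minute 130 overlaps/touches minute 90 to minute 140 → extend to minute 90 to minute 140.
minute 115 to minute 120 overlaps/touches minute 90 to minute 140 → extend to minute 90 to minute 140.
minute 145 to minute 195 is disjoint → start new block.

minute 5 to minute 25, minute 30 to minute 65, minute 90 to minute 140, minute 145 to minute 195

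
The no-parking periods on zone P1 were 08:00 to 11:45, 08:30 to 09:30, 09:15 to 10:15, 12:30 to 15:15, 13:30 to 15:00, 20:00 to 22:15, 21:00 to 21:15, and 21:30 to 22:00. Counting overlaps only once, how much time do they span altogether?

Merged: 08:00–11:45, 12:30–15:15, 20:00–22:15.
Lengths: 3 h 45 min + 2 h 45 min + 2 h 15 min = 8 h 45 min.

8 h 45 min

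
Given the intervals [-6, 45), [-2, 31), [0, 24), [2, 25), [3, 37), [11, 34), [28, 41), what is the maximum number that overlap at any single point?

Sweep endpoints in order; track running count of active intervals.
Peak of 6 reached at 11.

6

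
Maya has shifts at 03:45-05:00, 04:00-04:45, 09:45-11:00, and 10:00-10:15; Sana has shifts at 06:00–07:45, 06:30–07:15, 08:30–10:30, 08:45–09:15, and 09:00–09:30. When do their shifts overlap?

A, merged: 03:45–05:00, 09:45–11:00.
B, merged: 06:00–07:45, 08:30–10:30.
03:45–05:00 falls entirely outside B.
09:45–11:00 overlaps B on 09:45–10:30.

09:45–10:30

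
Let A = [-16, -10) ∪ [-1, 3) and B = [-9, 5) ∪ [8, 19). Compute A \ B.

[-16, -10)

[-16, -10): nothing removed.
[-1, 3): entirely removed.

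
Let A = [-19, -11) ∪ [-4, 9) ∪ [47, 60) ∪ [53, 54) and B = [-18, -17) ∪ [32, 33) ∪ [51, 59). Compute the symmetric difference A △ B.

[-19, -18) ∪ [-17, -11) ∪ [-4, 9) ∪ [32, 33) ∪ [47, 51) ∪ [59, 60)

A, merged: [-19, -11), [-4, 9), [47, 60).
Only in the first: [-19, -18), [-17, -11), [-4, 9), [47, 51), [59, 60).
Only in the second: [32, 33).
Together these are the periods covered by exactly one.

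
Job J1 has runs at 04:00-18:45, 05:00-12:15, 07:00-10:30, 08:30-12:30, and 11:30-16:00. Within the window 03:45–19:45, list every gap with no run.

03:45–04:00, 18:45–19:45

After merging, the occupied span is 04:00–18:45.
Uncovered inside 03:45–19:45: 03:45–04:00, 18:45–19:45.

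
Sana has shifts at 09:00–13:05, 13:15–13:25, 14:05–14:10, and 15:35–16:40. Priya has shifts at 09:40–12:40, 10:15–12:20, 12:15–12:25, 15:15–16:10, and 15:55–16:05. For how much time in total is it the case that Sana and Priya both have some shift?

3 h 35 min

Second set merges to 09:40–12:40, 15:15–16:10.
A ∩ B = 09:40–12:40, 15:35–16:10.
Total: 3 h + 35 min = 3 h 35 min.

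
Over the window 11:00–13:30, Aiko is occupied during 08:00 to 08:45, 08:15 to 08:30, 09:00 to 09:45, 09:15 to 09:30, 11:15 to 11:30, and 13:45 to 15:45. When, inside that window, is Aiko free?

The merged coverage is 08:00-08:45, 09:00-09:45, 11:15-11:30, 13:45-15:45.
Uncovered inside 11:00-13:30: 11:00-11:15, 11:30-13:30.

11:00-11:15, 11:30-13:30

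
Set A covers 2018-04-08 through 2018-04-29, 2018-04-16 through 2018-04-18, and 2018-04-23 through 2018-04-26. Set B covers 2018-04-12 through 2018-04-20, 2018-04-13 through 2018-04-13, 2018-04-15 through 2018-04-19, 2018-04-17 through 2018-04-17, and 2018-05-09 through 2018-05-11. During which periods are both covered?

A, merged: 2018-04-08 through 2018-04-29.
B, merged: 2018-04-12 through 2018-04-20, 2018-05-09 through 2018-05-11.
2018-04-08 through 2018-04-29 meets the second set on 2018-04-12 through 2018-04-20.

2018-04-12 through 2018-04-20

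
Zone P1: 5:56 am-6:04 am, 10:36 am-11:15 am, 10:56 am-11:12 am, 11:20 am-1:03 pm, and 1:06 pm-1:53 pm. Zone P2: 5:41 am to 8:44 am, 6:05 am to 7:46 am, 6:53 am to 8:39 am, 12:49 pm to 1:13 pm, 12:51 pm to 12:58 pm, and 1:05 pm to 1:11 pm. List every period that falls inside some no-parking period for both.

Merge the first list: 5:56 am-6:04 am, 10:36 am-11:15 am, 11:20 am-1:03 pm, 1:06 pm-1:53 pm.
Merge the second list: 5:41 am-8:44 am, 12:49 pm-1:13 pm.
5:56 am-6:04 am overlaps B on 5:56 am-6:04 am.
10:36 am-11:15 am falls entirely outside B.
11:20 am-1:03 pm overlaps B on 12:49 pm-1:03 pm.
1:06 pm-1:53 pm overlaps B on 1:06 pm-1:13 pm.

5:56 am-6:04 am, 12:49 pm-1:03 pm, 1:06 pm-1:13 pm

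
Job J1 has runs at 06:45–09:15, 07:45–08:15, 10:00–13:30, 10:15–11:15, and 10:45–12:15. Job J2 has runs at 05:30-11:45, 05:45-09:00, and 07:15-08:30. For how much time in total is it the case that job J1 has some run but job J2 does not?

A, merged: 06:45–09:15, 10:00–13:30.
B, merged: 05:30–11:45.
A \ B = 11:45–13:30.
Total: 1 h 45 min.

1 h 45 min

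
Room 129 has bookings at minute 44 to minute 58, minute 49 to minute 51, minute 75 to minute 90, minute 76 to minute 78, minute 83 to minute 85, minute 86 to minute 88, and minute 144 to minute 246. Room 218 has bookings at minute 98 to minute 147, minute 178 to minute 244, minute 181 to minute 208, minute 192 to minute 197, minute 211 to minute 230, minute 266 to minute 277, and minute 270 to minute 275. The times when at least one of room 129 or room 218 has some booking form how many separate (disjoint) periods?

A, merged: minute 44 to minute 58, minute 75 to minute 90, minute 144 to minute 246.
B, merged: minute 98 to minute 147, minute 178 to minute 244, minute 266 to minute 277.
A ∪ B = minute 44 to minute 58, minute 75 to minute 90, minute 98 to minute 246, minute 266 to minute 277.
That is 4 disjoint pieces.

4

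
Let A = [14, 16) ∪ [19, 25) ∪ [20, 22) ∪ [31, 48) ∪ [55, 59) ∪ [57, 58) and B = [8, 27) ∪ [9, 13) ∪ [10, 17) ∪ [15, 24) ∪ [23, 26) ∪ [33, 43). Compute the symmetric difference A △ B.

[8, 14) ∪ [16, 19) ∪ [25, 27) ∪ [31, 33) ∪ [43, 48) ∪ [55, 59)

Merge the first list: [14, 16), [19, 25), [31, 48), [55, 59).
Merge the second list: [8, 27), [33, 43).
Only in the first: [31, 33), [43, 48), [55, 59).
Only in the second: [8, 14), [16, 19), [25, 27).
Together these are the periods covered by exactly one.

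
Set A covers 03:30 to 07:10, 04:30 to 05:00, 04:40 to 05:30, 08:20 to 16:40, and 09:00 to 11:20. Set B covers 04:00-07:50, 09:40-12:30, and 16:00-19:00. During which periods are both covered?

04:00–07:10, 09:40–12:30, 16:00–16:40

Merge the first list: 03:30–07:10, 08:20–16:40.
03:30–07:10 meets the second set on 04:00–07:10.
08:20–16:40 meets the second set on 09:40–12:30, 16:00–16:40.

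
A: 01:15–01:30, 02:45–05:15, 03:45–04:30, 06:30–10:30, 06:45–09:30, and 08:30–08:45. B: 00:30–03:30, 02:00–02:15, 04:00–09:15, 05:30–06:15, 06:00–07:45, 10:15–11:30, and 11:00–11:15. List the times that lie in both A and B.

01:15–01:30, 02:45–03:30, 04:00–05:15, 06:30–09:15, 10:15–10:30

First set merges to 01:15–01:30, 02:45–05:15, 06:30–10:30.
Second set merges to 00:30–03:30, 04:00–09:15, 10:15–11:30.
01:15–01:30 ∩ B → 01:15–01:30.
02:45–05:15 ∩ B → 02:45–03:30, 04:00–05:15.
06:30–10:30 ∩ B → 06:30–09:15, 10:15–10:30.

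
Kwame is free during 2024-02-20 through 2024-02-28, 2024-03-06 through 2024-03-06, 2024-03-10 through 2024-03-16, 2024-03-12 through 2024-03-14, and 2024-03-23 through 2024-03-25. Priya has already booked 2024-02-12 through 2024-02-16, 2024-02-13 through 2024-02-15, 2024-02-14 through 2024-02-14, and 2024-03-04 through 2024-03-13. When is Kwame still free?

2024-02-20 through 2024-02-28, 2024-03-14 through 2024-03-16, 2024-03-23 through 2024-03-25

Merge the first list: 2024-02-20 through 2024-02-28, 2024-03-06 through 2024-03-06, 2024-03-10 through 2024-03-16, 2024-03-23 through 2024-03-25.
Merge the second list: 2024-02-12 through 2024-02-16, 2024-03-04 through 2024-03-13.
2024-02-20 through 2024-02-28: no B overlap → unchanged.
2024-03-06 through 2024-03-06: fully covered by B → removed.
2024-03-10 through 2024-03-16 minus B → 2024-03-14 through 2024-03-16.
2024-03-23 through 2024-03-25: no B overlap → unchanged.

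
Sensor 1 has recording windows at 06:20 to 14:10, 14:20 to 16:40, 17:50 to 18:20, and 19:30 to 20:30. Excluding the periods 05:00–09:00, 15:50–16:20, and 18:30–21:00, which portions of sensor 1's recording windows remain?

06:20-14:10 minus B → 09:00-14:10.
14:20-16:40 minus B → 14:20-15:50, 16:20-16:40.
17:50-18:20: no B overlap → unchanged.
19:30-20:30: fully covered by B → removed.

09:00-14:10, 14:20-15:50, 16:20-16:40, 17:50-18:20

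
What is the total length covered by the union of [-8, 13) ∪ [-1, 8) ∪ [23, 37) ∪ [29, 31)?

Merged: [-8, 13), [23, 37).
Lengths: 21 + 14 = 35.

35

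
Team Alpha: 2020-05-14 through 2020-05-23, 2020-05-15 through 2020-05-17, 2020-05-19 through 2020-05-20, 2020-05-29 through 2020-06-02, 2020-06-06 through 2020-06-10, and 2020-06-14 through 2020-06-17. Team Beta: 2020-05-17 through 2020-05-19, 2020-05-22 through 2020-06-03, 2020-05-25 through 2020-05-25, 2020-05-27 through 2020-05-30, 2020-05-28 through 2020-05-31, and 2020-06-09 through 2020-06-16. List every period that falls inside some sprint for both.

2020-05-17 through 2020-05-19, 2020-05-22 through 2020-05-23, 2020-05-29 through 2020-06-02, 2020-06-09 through 2020-06-10, 2020-06-14 through 2020-06-16

First set merges to 2020-05-14 through 2020-05-23, 2020-05-29 through 2020-06-02, 2020-06-06 through 2020-06-10, 2020-06-14 through 2020-06-17.
Second set merges to 2020-05-17 through 2020-05-19, 2020-05-22 through 2020-06-03, 2020-06-09 through 2020-06-16.
2020-05-14 through 2020-05-23 overlaps B on 2020-05-17 through 2020-05-19, 2020-05-22 through 2020-05-23.
2020-05-29 through 2020-06-02 overlaps B on 2020-05-29 through 2020-06-02.
2020-06-06 through 2020-06-10 overlaps B on 2020-06-09 through 2020-06-10.
2020-06-14 through 2020-06-17 overlaps B on 2020-06-14 through 2020-06-16.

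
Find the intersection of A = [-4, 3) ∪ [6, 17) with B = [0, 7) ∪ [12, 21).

[0, 3) ∪ [6, 7) ∪ [12, 17)

[-4, 3) overlaps B on [0, 3).
[6, 17) overlaps B on [6, 7), [12, 17).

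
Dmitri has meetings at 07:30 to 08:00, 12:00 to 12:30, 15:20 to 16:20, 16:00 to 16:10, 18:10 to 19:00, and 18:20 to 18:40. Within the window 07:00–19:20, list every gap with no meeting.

07:00-07:30, 08:00-12:00, 12:30-15:20, 16:20-18:10, 19:00-19:20

After merging, the occupied span is 07:30-08:00, 12:00-12:30, 15:20-16:20, 18:10-19:00.
Uncovered inside 07:00-19:20: 07:00-07:30, 08:00-12:00, 12:30-15:20, 16:20-18:10, 19:00-19:20.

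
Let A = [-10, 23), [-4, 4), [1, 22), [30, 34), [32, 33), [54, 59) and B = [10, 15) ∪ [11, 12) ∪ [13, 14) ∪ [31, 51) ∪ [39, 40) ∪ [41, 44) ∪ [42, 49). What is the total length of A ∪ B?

Merge the first list: [-10, 23), [30, 34), [54, 59).
Merge the second list: [10, 15), [31, 51).
A ∪ B = [-10, 23), [30, 51), [54, 59).
Total: 33 + 21 + 5 = 59.

59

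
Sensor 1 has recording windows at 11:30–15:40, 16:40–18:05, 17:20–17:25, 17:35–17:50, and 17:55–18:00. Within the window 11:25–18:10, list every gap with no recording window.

Covered (merged): 11:30–15:40, 16:40–18:05.
Complement within 11:25–18:10: 11:25–11:30, 15:40–16:40, 18:05–18:10.

11:25–11:30, 15:40–16:40, 18:05–18:10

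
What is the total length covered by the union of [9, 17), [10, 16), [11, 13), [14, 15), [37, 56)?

27

Merged: [9, 17), [37, 56).
Lengths: 8 + 19 = 27.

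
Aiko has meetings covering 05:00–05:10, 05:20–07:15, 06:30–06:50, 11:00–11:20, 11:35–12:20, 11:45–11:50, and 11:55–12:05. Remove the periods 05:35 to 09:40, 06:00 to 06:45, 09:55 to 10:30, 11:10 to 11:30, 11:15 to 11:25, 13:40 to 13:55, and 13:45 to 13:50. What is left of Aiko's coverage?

First set merges to 05:00–05:10, 05:20–07:15, 11:00–11:20, 11:35–12:20.
Second set merges to 05:35–09:40, 09:55–10:30, 11:10–11:30, 13:40–13:55.
05:00–05:10 is untouched.
05:20–07:15 with B removed leaves 05:20–05:35.
11:00–11:20 with B removed leaves 11:00–11:10.
11:35–12:20 is untouched.

05:00–05:10, 05:20–05:35, 11:00–11:10, 11:35–12:20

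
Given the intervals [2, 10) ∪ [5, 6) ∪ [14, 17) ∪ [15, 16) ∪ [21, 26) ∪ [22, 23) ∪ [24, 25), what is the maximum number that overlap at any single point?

Walk the sorted start/end points keeping a running depth.
The depth first hits 2 at 5.

2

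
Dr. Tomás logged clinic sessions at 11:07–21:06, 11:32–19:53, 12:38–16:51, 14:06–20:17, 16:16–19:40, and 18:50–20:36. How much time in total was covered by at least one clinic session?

9 h 59 min

Merged: 11:07-21:06.
Length: 9 h 59 min.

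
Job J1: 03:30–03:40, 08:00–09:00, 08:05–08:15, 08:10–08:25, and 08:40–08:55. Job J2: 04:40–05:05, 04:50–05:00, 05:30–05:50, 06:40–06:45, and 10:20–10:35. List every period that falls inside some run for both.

Merge the first list: 03:30-03:40, 08:00-09:00.
Merge the second list: 04:40-05:05, 05:30-05:50, 06:40-06:45, 10:20-10:35.
03:30-03:40 meets no B interval.
08:00-09:00 meets no B interval.
No overlap.

none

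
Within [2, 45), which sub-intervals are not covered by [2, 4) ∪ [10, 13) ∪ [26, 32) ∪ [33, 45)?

[4, 10) ∪ [13, 26) ∪ [32, 33)

After merging, the occupied span is [2, 4), [10, 13), [26, 32), [33, 45).
Complement within [2, 45): [4, 10), [13, 26), [32, 33).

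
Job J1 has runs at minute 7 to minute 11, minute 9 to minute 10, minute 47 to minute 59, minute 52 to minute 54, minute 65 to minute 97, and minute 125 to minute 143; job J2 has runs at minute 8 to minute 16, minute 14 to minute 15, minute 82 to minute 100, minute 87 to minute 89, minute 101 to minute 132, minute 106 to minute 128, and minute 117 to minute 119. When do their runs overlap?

Merge the first list: minute 7 to minute 11, minute 47 to minute 59, minute 65 to minute 97, minute 125 to minute 143.
Merge the second list: minute 8 to minute 16, minute 82 to minute 100, minute 101 to minute 132.
minute 7 to minute 11 ∩ B → minute 8 to minute 11.
minute 47 to minute 59 meets no B interval.
minute 65 to minute 97 ∩ B → minute 82 to minute 97.
minute 125 to minute 143 ∩ B → minute 125 to minute 132.

minute 8 to minute 11, minute 82 to minute 97, minute 125 to minute 132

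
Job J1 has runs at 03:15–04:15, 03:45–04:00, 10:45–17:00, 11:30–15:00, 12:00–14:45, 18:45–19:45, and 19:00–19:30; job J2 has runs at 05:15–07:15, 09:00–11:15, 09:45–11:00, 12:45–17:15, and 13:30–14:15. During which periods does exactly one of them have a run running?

03:15–04:15, 05:15–07:15, 09:00–10:45, 11:15–12:45, 17:00–17:15, 18:45–19:45

A, merged: 03:15–04:15, 10:45–17:00, 18:45–19:45.
B, merged: 05:15–07:15, 09:00–11:15, 12:45–17:15.
A but not B: 03:15–04:15, 11:15–12:45, 18:45–19:45.
B but not A: 05:15–07:15, 09:00–10:45, 17:00–17:15.
Combining gives A △ B.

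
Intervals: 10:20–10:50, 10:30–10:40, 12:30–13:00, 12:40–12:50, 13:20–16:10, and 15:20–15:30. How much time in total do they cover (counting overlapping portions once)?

Merged: 10:20–10:50, 12:30–13:00, 13:20–16:10.
Lengths: 30 min + 30 min + 2 h 50 min = 3 h 50 min.

3 h 50 min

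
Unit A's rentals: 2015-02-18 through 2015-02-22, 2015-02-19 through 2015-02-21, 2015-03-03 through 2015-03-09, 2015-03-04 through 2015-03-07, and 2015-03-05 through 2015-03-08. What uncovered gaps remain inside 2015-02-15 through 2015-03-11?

Covered (merged): 2015-02-18 through 2015-02-22, 2015-03-03 through 2015-03-09.
Complement within 2015-02-15 through 2015-03-11: 2015-02-15 through 2015-02-17, 2015-02-23 through 2015-03-02, 2015-03-10 through 2015-03-11.

2015-02-15 through 2015-02-17, 2015-02-23 through 2015-03-02, 2015-03-10 through 2015-03-11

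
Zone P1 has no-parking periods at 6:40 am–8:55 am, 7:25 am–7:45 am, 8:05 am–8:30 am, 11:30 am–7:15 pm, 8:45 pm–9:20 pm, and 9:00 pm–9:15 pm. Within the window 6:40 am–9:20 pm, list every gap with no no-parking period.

8:55 am–11:30 am, 7:15 pm–8:45 pm

Covered (merged): 6:40 am–8:55 am, 11:30 am–7:15 pm, 8:45 pm–9:20 pm.
Gaps within 6:40 am–9:20 pm: 8:55 am–11:30 am, 7:15 pm–8:45 pm.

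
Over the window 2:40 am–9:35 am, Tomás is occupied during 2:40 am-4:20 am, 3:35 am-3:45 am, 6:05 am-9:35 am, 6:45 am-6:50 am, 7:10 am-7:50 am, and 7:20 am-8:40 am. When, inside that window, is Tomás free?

4:20 am–6:05 am

After merging, the occupied span is 2:40 am–4:20 am, 6:05 am–9:35 am.
Gaps within 2:40 am–9:35 am: 4:20 am–6:05 am.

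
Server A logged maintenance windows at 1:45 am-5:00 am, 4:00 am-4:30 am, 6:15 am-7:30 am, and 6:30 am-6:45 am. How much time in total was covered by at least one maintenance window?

Merged: 1:45 am-5:00 am, 6:15 am-7:30 am.
Lengths: 3 h 15 min + 1 h 15 min = 4 h 30 min.

4 h 30 min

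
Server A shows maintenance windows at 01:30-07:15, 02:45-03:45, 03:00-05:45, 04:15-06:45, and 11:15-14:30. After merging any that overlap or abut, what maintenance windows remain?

02:45–03:45 overlaps/touches 01:30–07:15 → extend to 01:30–07:15.
03:00–05:45 overlaps/touches 01:30–07:15 → extend to 01:30–07:15.
04:15–06:45 overlaps/touches 01:30–07:15 → extend to 01:30–07:15.
11:15–14:30 is disjoint → start new block.

01:30–07:15, 11:15–14:30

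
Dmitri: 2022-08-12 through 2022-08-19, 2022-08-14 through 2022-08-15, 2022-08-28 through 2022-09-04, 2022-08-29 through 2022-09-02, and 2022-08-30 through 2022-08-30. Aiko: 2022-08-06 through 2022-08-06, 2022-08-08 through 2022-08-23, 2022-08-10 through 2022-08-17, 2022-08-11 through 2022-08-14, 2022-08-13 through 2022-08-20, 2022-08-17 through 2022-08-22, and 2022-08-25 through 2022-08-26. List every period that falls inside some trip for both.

Merge the first list: 2022-08-12 through 2022-08-19, 2022-08-28 through 2022-09-04.
Merge the second list: 2022-08-06 through 2022-08-06, 2022-08-08 through 2022-08-23, 2022-08-25 through 2022-08-26.
2022-08-12 through 2022-08-19 meets the second set on 2022-08-12 through 2022-08-19.
2022-08-28 through 2022-09-04: no overlap with the second set.

2022-08-12 through 2022-08-19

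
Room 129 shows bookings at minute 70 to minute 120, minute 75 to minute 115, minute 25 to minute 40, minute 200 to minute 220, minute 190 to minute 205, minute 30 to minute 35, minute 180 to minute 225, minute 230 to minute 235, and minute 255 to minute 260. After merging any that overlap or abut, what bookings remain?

minute 25 to minute 40, minute 70 to minute 120, minute 180 to minute 225, minute 230 to minute 235, minute 255 to minute 260

Sort by start: minute 25 to minute 40, minute 30 to minute 35, minute 70 to minute 120, minute 75 to minute 115, minute 180 to minute 225, minute 190 to minute 205, minute 200 to minute 220, minute 230 to minute 235, minute 255 to minute 260.
minute 30 to minute 35 overlaps/touches minute 25 to minute 40 → extend to minute 25 to minute 40.
minute 70 to minute 120 is disjoint → start new block.
minute 75 to minute 115 overlaps/touches minute 70 to minute 120 → extend to minute 70 to minute 120.
minute 180 to minute 225 is disjoint → start new block.
minute 190 to minute 205 overlaps/touches minute 180 to minute 225 → extend to minute 180 to minute 225.
minute 200 to minute 220 overlaps/touches minute 180 to minute 225 → extend to minute 180 to minute 225.
minute 230 to minute 235 is disjoint → start new block.
minute 255 to minute 260 is disjoint → start new block.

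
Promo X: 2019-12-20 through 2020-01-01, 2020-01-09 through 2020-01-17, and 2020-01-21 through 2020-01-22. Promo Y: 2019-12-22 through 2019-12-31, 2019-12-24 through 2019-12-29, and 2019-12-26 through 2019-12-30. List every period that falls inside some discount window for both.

B, merged: 2019-12-22 through 2019-12-31.
2019-12-20 through 2020-01-01 overlaps B on 2019-12-22 through 2019-12-31.
2020-01-09 through 2020-01-17 falls entirely outside B.
2020-01-21 through 2020-01-22 falls entirely outside B.

2019-12-22 through 2019-12-31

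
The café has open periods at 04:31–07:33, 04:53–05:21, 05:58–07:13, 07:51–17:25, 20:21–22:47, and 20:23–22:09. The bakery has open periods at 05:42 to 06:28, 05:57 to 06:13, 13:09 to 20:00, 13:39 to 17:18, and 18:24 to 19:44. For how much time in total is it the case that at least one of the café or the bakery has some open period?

17 h 37 min

Merge the first list: 04:31–07:33, 07:51–17:25, 20:21–22:47.
Merge the second list: 05:42–06:28, 13:09–20:00.
A ∪ B = 04:31–07:33, 07:51–20:00, 20:21–22:47.
Total: 3 h 2 min + 12 h 9 min + 2 h 26 min = 17 h 37 min.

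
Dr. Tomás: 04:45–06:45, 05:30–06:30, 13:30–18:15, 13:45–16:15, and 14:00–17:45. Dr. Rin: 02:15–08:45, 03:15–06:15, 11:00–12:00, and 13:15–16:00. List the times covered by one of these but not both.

A, merged: 04:45–06:45, 13:30–18:15.
B, merged: 02:15–08:45, 11:00–12:00, 13:15–16:00.
Only in the first: 16:00–18:15.
Only in the second: 02:15–04:45, 06:45–08:45, 11:00–12:00, 13:15–13:30.
Together these are the periods covered by exactly one.

02:15–04:45, 06:45–08:45, 11:00–12:00, 13:15–13:30, 16:00–18:15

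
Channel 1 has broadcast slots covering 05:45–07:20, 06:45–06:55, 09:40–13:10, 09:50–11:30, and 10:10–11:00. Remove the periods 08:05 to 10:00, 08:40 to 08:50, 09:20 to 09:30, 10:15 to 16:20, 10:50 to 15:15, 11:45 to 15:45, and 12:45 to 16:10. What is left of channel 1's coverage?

05:45-07:20, 10:00-10:15

A, merged: 05:45-07:20, 09:40-13:10.
B, merged: 08:05-10:00, 10:15-16:20.
05:45-07:20: no B overlap → unchanged.
09:40-13:10 minus B → 10:00-10:15.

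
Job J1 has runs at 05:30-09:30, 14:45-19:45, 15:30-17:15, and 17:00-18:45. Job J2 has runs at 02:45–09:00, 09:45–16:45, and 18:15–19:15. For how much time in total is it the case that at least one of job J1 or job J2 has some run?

A, merged: 05:30-09:30, 14:45-19:45.
A ∪ B = 02:45-09:30, 09:45-19:45.
Total: 6 h 45 min + 10 h = 16 h 45 min.

16 h 45 min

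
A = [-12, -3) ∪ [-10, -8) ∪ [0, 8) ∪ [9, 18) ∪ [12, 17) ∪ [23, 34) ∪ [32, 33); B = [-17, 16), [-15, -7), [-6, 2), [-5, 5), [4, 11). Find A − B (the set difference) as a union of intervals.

[16, 18) ∪ [23, 34)

Merge the first list: [-12, -3), [0, 8), [9, 18), [23, 34).
Merge the second list: [-17, 16).
[-12, -3) lies entirely inside B → drops out.
[0, 8) lies entirely inside B → drops out.
[9, 18) with B removed leaves [16, 18).
[23, 34) is untouched.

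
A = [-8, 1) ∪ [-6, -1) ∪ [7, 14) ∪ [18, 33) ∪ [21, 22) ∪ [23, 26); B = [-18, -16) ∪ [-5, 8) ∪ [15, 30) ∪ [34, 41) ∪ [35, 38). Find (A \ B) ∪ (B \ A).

[-18, -16) ∪ [-8, -5) ∪ [1, 7) ∪ [8, 14) ∪ [15, 18) ∪ [30, 33) ∪ [34, 41)

A, merged: [-8, 1), [7, 14), [18, 33).
B, merged: [-18, -16), [-5, 8), [15, 30), [34, 41).
A but not B: [-8, -5), [8, 14), [30, 33).
B but not A: [-18, -16), [1, 7), [15, 18), [34, 41).
Combining gives A △ B.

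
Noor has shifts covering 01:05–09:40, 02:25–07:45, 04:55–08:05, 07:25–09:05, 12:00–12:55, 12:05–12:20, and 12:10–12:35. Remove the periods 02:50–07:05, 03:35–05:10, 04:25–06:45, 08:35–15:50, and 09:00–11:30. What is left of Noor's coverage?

01:05-02:50, 07:05-08:35

Merge the first list: 01:05-09:40, 12:00-12:55.
Merge the second list: 02:50-07:05, 08:35-15:50.
01:05-09:40 minus B → 01:05-02:50, 07:05-08:35.
12:00-12:55: fully covered by B → removed.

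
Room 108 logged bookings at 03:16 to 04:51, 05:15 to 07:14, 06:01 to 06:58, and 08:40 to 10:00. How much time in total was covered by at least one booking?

4 h 54 min

Merged: 03:16–04:51, 05:15–07:14, 08:40–10:00.
Lengths: 1 h 35 min + 1 h 59 min + 1 h 20 min = 4 h 54 min.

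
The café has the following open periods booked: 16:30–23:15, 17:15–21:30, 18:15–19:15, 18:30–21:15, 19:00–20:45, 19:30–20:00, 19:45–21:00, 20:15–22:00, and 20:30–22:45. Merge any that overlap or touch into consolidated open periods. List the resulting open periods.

16:30–23:15

17:15–21:30 overlaps/touches 16:30–23:15 → extend to 16:30–23:15.
18:15–19:15 overlaps/touches 16:30–23:15 → extend to 16:30–23:15.
18:30–21:15 overlaps/touches 16:30–23:15 → extend to 16:30–23:15.
19:00–20:45 overlaps/touches 16:30–23:15 → extend to 16:30–23:15.
19:30–20:00 overlaps/touches 16:30–23:15 → extend to 16:30–23:15.
19:45–21:00 overlaps/touches 16:30–23:15 → extend to 16:30–23:15.
20:15–22:00 overlaps/touches 16:30–23:15 → extend to 16:30–23:15.
20:30–22:45 overlaps/touches 16:30–23:15 → extend to 16:30–23:15.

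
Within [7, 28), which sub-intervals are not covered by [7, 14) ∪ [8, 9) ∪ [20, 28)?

Covered (merged): [7, 14), [20, 28).
Complement within [7, 28): [14, 20).

[14, 20)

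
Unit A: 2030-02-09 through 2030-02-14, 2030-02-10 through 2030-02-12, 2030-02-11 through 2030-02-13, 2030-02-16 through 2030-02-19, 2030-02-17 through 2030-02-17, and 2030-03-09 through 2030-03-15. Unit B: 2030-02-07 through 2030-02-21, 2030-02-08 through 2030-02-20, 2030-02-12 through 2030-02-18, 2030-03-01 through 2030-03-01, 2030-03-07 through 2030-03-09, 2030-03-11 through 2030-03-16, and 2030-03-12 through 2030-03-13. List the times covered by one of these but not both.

2030-02-07 through 2030-02-08, 2030-02-15 through 2030-02-15, 2030-02-20 through 2030-02-21, 2030-03-01 through 2030-03-01, 2030-03-07 through 2030-03-08, 2030-03-10 through 2030-03-10, 2030-03-16 through 2030-03-16

First set merges to 2030-02-09 through 2030-02-14, 2030-02-16 through 2030-02-19, 2030-03-09 through 2030-03-15.
Second set merges to 2030-02-07 through 2030-02-21, 2030-03-01 through 2030-03-01, 2030-03-07 through 2030-03-09, 2030-03-11 through 2030-03-16.
Only in the first: 2030-03-10 through 2030-03-10.
Only in the second: 2030-02-07 through 2030-02-08, 2030-02-15 through 2030-02-15, 2030-02-20 through 2030-02-21, 2030-03-01 through 2030-03-01, 2030-03-07 through 2030-03-08, 2030-03-16 through 2030-03-16.
Together these are the periods covered by exactly one.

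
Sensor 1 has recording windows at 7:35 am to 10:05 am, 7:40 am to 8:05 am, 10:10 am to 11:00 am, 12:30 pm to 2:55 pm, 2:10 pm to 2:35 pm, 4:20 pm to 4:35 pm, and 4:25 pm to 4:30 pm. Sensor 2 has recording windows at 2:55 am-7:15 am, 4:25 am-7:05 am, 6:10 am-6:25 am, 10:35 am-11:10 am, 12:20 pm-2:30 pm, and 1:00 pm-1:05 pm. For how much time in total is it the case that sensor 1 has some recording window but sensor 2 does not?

Merge the first list: 7:35 am-10:05 am, 10:10 am-11:00 am, 12:30 pm-2:55 pm, 4:20 pm-4:35 pm.
Merge the second list: 2:55 am-7:15 am, 10:35 am-11:10 am, 12:20 pm-2:30 pm.
A \ B = 7:35 am-10:05 am, 10:10 am-10:35 am, 2:30 pm-2:55 pm, 4:20 pm-4:35 pm.
Total: 2 h 30 min + 25 min + 25 min + 15 min = 3 h 35 min.

3 h 35 min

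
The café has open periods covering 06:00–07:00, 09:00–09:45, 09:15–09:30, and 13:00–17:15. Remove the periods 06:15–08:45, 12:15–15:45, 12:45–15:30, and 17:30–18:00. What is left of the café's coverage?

06:00–06:15, 09:00–09:45, 15:45–17:15

First set merges to 06:00–07:00, 09:00–09:45, 13:00–17:15.
Second set merges to 06:15–08:45, 12:15–15:45, 17:30–18:00.
06:00–07:00 with B removed leaves 06:00–06:15.
09:00–09:45 is untouched.
13:00–17:15 with B removed leaves 15:45–17:15.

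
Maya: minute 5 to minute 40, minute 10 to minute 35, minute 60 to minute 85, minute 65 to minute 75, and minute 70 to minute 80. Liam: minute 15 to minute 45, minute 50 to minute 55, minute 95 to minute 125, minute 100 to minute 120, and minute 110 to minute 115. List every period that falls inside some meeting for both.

Merge the first list: minute 5 to minute 40, minute 60 to minute 85.
Merge the second list: minute 15 to minute 45, minute 50 to minute 55, minute 95 to minute 125.
minute 5 to minute 40 ∩ B → minute 15 to minute 40.
minute 60 to minute 85 meets no B interval.

minute 15 to minute 40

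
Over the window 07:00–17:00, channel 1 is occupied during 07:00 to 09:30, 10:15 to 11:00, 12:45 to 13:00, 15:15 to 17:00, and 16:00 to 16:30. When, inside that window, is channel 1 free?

Covered (merged): 07:00-09:30, 10:15-11:00, 12:45-13:00, 15:15-17:00.
Complement within 07:00-17:00: 09:30-10:15, 11:00-12:45, 13:00-15:15.

09:30-10:15, 11:00-12:45, 13:00-15:15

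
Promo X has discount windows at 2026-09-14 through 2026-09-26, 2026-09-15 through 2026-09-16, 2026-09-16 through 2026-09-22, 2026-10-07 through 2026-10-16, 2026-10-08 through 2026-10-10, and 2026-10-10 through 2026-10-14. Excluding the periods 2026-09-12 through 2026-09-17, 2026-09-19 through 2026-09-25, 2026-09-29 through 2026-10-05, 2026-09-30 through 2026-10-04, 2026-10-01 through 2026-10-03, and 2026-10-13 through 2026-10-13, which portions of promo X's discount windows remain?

2026-09-18 through 2026-09-18, 2026-09-26 through 2026-09-26, 2026-10-07 through 2026-10-12, 2026-10-14 through 2026-10-16

A, merged: 2026-09-14 through 2026-09-26, 2026-10-07 through 2026-10-16.
B, merged: 2026-09-12 through 2026-09-17, 2026-09-19 through 2026-09-25, 2026-09-29 through 2026-10-05, 2026-10-13 through 2026-10-13.
2026-09-14 through 2026-09-26 minus B → 2026-09-18 through 2026-09-18, 2026-09-26 through 2026-09-26.
2026-10-07 through 2026-10-16 minus B → 2026-10-07 through 2026-10-12, 2026-10-14 through 2026-10-16.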